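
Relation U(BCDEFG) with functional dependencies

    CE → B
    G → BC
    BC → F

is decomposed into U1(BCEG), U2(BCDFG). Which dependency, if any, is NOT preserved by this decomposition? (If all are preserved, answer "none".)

CE → B lies within U1.
G → BC lies within U1.
BC → F lies within U2.
Every dependency is enforceable on the fragments, so the decomposition is dependency-preserving.

none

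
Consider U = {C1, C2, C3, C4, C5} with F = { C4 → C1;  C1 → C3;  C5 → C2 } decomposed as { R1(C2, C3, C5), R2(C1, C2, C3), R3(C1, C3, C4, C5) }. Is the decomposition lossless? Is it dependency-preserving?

Lossless test (chase): Rows 1 and 3 agree on C5; apply C5→C2 and equate their C2 entries. Row 3 is now all distinguished symbols — the join is lossless.
Dependency preservation: every FD's attributes lie within a single fragment, so each can be enforced locally — preserved.

lossless and dependency-preserving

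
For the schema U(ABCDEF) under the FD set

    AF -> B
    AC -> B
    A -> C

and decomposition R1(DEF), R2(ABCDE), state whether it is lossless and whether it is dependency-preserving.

lossy but dependency-preserving

Lossless test: (DE)⁺ = {DE}, which is a superkey of neither fragment — lossy.
Dependency preservation: AF → B is not contained in any single fragment, but the restricted closure of its left-hand side across the fragments still reaches the right-hand side; the remaining FDs each lie inside some fragment. All dependencies are preserved.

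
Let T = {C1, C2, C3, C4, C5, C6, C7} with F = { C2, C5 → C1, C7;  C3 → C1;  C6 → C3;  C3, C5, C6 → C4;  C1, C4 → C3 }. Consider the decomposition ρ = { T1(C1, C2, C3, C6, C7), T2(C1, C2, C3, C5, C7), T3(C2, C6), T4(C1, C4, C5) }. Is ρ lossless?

Chase test. Columns are C1, C2, C3, C4, C5, C6, C7; row i has aⱼ where attribute j ∈ Ti, else bᵢⱼ.
Initial tableau (one row per fragment):
  row 1: a1 a2 a3 b14 b15 a6 a7
  row 2: a1 a2 a3 b24 a5 b26 a7
  row 3: b31 a2 b33 b34 b35 a6 b37
  row 4: a1 b42 b43 a4 a5 b46 b47
Rows 1 and 3 agree on C6; apply C6→C3 and equate their C3 entries.
Rows 1 and 3 agree on C3; apply C3→C1 and equate their C1 entries.
No row becomes fully distinguished — the join is lossy.

No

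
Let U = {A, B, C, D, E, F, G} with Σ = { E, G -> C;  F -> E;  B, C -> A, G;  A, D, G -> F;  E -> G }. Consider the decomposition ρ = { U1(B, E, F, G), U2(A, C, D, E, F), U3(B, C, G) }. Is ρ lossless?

No

Chase test. Columns are A, B, C, D, E, F, G; row i has aⱼ where attribute j ∈ Ui, else bᵢⱼ.
Initial tableau (one row per fragment):
  row 1: b11 a2 b13 b14 a5 a6 a7
  row 2: a1 b22 a3 a4 a5 a6 b27
  row 3: b31 a2 a3 b34 b35 b36 a7
Rows 1 and 2 agree on E; apply E→G and equate their G entries.
Rows 1 and 2 agree on E, G; apply E, G→C and equate their C entries.
Rows 1 and 3 agree on B, C; apply B, C→A, G and equate their A, G entries.
No row becomes fully distinguished — the join is lossy.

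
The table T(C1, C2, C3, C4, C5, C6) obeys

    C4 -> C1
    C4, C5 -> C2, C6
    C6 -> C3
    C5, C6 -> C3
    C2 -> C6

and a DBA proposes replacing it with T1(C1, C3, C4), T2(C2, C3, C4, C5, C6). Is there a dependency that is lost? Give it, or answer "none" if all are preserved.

C4 → C1 lies within T1.
C4, C5 → C2, C6 lies within T2.
C6 → C3 lies within T2.
C5, C6 → C3 lies within T2.
C2 → C6 lies within T2.
Every dependency is enforceable on the fragments, so the decomposition is dependency-preserving.

none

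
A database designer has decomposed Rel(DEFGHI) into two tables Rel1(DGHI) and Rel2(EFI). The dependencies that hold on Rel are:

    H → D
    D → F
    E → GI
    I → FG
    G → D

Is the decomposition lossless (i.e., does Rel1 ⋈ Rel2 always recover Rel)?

Common attributes: Rel1 ∩ Rel2 = {I}.
Closure of {I}: I → FG applies, adding FG; G → D applies, adding D. So (I)⁺ = {DFGI}.
The closure contains neither all of Rel1 = {DGHI} nor all of Rel2 = {EFI}, so the common attributes are not a superkey of either fragment. The join is lossy.

No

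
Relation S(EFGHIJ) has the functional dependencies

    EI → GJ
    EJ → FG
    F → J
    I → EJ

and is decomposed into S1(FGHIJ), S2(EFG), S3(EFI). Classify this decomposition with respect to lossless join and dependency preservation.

lossless but not dependency-preserving

Lossless test (chase): Rows 1 and 2 agree on F; apply F→J and equate their J entries. Rows 1 and 3 agree on F; apply F→J and equate their J entries. Rows 1 and 3 agree on I; apply I→EJ and equate their EJ entries. Rows 1 and 3 agree on EI; apply EI→GJ and equate their GJ entries. Row 1 is now all distinguished symbols — the join is lossless.
Dependency preservation: the restricted closure of {EJ} across the fragments never reaches {FG}, so EJ → FG cannot be enforced without a join — not preserved.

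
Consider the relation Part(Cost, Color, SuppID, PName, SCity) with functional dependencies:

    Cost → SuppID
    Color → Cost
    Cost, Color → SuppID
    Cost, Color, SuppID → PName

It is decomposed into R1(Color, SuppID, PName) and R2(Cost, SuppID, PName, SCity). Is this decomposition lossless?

No

Common attributes: R1 ∩ R2 = {SuppID, PName}.
No dependency enlarges {SuppID, PName}, so (SuppID, PName)⁺ = {SuppID, PName}.
The closure contains neither all of R1 = {Color, SuppID, PName} nor all of R2 = {Cost, SuppID, PName, SCity}, so the common attributes are not a superkey of either fragment. The join is lossy.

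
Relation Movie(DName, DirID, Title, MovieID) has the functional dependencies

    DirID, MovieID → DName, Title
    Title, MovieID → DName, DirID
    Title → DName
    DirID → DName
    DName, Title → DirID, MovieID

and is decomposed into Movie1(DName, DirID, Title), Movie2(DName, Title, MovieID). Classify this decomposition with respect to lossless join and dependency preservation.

Lossless test: (DName, Title)⁺ = {DName, DirID, Title, MovieID}, which contains all of one fragment — lossless.
Dependency preservation: the restricted closure of {DirID, MovieID} across the fragments never reaches {DName, Title}, so DirID, MovieID → DName, Title cannot be enforced without a join — not preserved.

lossless but not dependency-preserving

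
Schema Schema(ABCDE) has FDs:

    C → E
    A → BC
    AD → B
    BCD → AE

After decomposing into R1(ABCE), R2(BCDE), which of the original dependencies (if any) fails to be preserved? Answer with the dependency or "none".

Check BCD → AE: no single fragment contains all of {ABCDE}, and the restricted closure of {BCD} across the fragments never reaches {AE}.
C → E is preserved.
A → BC is preserved.
AD → B is preserved.

BCD → AE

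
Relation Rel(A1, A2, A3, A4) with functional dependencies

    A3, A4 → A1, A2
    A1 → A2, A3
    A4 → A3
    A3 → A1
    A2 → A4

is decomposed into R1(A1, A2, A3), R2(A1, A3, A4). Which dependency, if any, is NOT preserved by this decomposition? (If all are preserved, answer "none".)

A3, A4 → A1, A2: restricted closure across fragments reaches A1, A2.
A1 → A2, A3 lies within R1.
A4 → A3 lies within R2.
A3 → A1 lies within R1.
A2 → A4: restricted closure across fragments reaches A4.
Every dependency is enforceable on the fragments, so the decomposition is dependency-preserving.

none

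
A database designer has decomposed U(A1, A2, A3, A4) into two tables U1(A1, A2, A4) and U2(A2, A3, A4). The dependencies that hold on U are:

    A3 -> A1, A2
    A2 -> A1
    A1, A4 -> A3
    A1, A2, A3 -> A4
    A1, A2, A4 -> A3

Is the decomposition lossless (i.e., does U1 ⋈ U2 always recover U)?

Yes

Common attributes: U1 ∩ U2 = {A2, A4}.
Closure of {A2, A4}: A2 → A1 applies, adding A1; A1, A4 → A3 applies, adding A3. So (A2, A4)⁺ = {A1, A2, A3, A4}.
This closure contains every attribute of U1, so U1 ∩ U2 → U1. The join is lossless.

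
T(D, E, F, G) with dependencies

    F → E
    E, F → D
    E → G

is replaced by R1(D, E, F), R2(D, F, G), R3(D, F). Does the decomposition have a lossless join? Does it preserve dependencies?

Lossless test (chase): Rows 1 and 2 agree on F; apply F→E and equate their E entries. Rows 1 and 3 agree on F; apply F→E and equate their E entries. Rows 1 and 2 agree on E; apply E→G and equate their G entries. Rows 1 and 3 agree on E; apply E→G and equate their G entries. Row 1 is now all distinguished symbols — the join is lossless.
Dependency preservation: the restricted closure of {E} across the fragments never reaches {G}, so E → G cannot be enforced without a join — not preserved.

lossless but not dependency-preserving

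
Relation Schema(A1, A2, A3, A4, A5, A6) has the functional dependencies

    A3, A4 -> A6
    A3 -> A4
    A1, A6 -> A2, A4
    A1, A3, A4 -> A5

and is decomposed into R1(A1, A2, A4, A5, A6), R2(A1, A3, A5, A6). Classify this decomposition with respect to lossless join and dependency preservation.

lossless but not dependency-preserving

Lossless test: (A1, A5, A6)⁺ = {A1, A2, A4, A5, A6}, which contains all of one fragment — lossless.
Dependency preservation: the restricted closure of {A3} across the fragments never reaches {A4}, so A3 → A4 cannot be enforced without a join — not preserved.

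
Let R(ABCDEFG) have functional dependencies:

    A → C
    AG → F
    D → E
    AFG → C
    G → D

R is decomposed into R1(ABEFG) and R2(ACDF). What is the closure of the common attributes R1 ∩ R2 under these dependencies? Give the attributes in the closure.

ACF

R1 ∩ R2 = {AF}.
A → C applies, adding C
Closure: {ACF}.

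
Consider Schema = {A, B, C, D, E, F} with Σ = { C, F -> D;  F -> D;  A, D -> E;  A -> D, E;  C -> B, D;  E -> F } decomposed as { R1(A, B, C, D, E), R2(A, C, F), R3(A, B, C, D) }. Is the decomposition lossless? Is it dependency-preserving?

lossless but not dependency-preserving

Lossless test (chase): Rows 1 and 3 agree on A, D; apply A, D→E and equate their E entries. Rows 1 and 2 agree on A; apply A→D, E and equate their D, E entries. Rows 1 and 2 agree on C; apply C→B, D and equate their B, D entries. Rows 1 and 2 agree on E; apply E→F and equate their F entries. Rows 1 and 3 agree on E; apply E→F and equate their F entries. Row 1 is now all distinguished symbols — the join is lossless.
Dependency preservation: the restricted closure of {F} across the fragments never reaches {D}, so F → D cannot be enforced without a join — not preserved.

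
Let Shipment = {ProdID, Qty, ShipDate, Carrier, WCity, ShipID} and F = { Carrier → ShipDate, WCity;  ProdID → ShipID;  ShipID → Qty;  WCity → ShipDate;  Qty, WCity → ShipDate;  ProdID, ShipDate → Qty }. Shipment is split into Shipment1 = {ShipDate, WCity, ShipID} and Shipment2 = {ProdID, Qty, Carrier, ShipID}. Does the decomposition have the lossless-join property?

Common attributes: Shipment1 ∩ Shipment2 = {ShipID}.
Closure of {ShipID}: ShipID → Qty applies, adding Qty. So (ShipID)⁺ = {Qty, ShipID}.
The closure contains neither all of Shipment1 = {ShipDate, WCity, ShipID} nor all of Shipment2 = {ProdID, Qty, Carrier, ShipID}, so the common attributes are not a superkey of either fragment. The join is lossy.

No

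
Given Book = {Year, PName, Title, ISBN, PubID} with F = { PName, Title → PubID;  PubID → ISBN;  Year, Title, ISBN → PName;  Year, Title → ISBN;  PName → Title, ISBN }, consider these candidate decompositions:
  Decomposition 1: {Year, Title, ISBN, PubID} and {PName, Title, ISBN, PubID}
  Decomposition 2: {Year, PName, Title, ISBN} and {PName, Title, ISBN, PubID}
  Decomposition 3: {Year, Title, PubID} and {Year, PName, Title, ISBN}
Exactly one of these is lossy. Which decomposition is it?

Decomposition 1

Decomposition 1: common = {Title, ISBN, PubID}, closure = {Title, ISBN, PubID} → lossy.
Decomposition 2: common = {PName, Title, ISBN}, closure = {PName, Title, ISBN, PubID} → lossless.
Decomposition 3: common = {Year, Title}, closure = {Year, PName, Title, ISBN, PubID} → lossless.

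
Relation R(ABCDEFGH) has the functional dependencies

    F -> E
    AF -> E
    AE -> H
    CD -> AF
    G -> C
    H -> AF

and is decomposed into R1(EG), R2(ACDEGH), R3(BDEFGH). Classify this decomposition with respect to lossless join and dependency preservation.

lossless and dependency-preserving

Lossless test (chase): Rows 1 and 2 agree on G; apply G→C and equate their C entries. Rows 1 and 3 agree on G; apply G→C and equate their C entries. Rows 2 and 3 agree on H; apply H→AF and equate their AF entries. Row 3 is now all distinguished symbols — the join is lossless.
Dependency preservation: AF → E; CD → AF; H → AF are not contained in any single fragment, but the restricted closure of each left-hand side across the fragments still reaches the right-hand side; the remaining FDs each lie inside some fragment. All dependencies are preserved.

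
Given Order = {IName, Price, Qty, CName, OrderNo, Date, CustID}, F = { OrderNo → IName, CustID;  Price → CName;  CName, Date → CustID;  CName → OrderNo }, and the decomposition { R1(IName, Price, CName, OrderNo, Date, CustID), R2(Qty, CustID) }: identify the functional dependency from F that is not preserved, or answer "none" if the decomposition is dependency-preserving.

OrderNo → IName, CustID lies within R1.
Price → CName lies within R1.
CName, Date → CustID lies within R1.
CName → OrderNo lies within R1.
Every dependency is enforceable on the fragments, so the decomposition is dependency-preserving.

none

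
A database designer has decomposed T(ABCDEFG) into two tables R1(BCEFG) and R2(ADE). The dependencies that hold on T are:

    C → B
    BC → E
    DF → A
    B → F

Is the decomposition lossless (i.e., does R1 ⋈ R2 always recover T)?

No

Common attributes: R1 ∩ R2 = {E}.
No dependency enlarges {E}, so (E)⁺ = {E}.
The closure contains neither all of R1 = {BCEFG} nor all of R2 = {ADE}, so the common attributes are not a superkey of either fragment. The join is lossy.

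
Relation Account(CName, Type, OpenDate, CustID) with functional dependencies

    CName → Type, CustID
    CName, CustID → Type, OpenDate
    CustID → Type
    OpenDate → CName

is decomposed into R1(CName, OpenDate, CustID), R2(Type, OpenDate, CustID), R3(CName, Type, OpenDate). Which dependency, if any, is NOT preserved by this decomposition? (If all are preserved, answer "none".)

CName → Type, CustID: restricted closure across fragments reaches Type, CustID.
CName, CustID → Type, OpenDate: restricted closure across fragments reaches Type, OpenDate.
CustID → Type lies within R2.
OpenDate → CName lies within R1.
Every dependency is enforceable on the fragments, so the decomposition is dependency-preserving.

none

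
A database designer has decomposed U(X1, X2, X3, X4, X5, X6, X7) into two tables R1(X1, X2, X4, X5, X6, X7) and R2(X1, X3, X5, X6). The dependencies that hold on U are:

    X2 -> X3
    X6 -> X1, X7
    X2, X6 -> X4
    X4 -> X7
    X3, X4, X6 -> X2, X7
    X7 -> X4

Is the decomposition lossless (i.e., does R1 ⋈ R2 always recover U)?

Common attributes: R1 ∩ R2 = {X1, X5, X6}.
Closure of {X1, X5, X6}: X6 → X1, X7 applies, adding X7; X7 → X4 applies, adding X4. So (X1, X5, X6)⁺ = {X1, X4, X5, X6, X7}.
The closure contains neither all of R1 = {X1, X2, X4, X5, X6, X7} nor all of R2 = {X1, X3, X5, X6}, so the common attributes are not a superkey of either fragment. The join is lossy.

No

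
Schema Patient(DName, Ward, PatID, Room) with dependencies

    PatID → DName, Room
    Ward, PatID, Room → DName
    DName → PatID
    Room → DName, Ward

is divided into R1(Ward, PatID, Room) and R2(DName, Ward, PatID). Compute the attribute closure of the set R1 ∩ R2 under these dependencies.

R1 ∩ R2 = {Ward, PatID}.
PatID → DName, Room applies, adding DName, Room
Closure: {DName, Ward, PatID, Room}.

DName, Ward, PatID, Room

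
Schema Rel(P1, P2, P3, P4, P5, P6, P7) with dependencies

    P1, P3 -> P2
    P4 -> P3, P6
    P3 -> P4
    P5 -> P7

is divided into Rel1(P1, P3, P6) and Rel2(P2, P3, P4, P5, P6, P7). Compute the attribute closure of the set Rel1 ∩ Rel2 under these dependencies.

P3, P4, P6

Rel1 ∩ Rel2 = {P3, P6}.
P3 → P4 applies, adding P4
Closure: {P3, P4, P6}.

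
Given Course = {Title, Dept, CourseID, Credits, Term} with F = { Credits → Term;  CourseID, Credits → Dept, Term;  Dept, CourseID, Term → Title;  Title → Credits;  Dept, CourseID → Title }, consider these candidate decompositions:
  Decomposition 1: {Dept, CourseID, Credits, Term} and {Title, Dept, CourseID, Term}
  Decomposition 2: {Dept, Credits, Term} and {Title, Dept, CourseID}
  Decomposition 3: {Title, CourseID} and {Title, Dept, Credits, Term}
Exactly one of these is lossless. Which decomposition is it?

Decomposition 1: common = {Dept, CourseID, Term}, closure = {Title, Dept, CourseID, Credits, Term} → lossless.
Decomposition 2: common = {Dept}, closure = {Dept} → lossy.
Decomposition 3: common = {Title}, closure = {Title, Credits, Term} → lossy.

Decomposition 1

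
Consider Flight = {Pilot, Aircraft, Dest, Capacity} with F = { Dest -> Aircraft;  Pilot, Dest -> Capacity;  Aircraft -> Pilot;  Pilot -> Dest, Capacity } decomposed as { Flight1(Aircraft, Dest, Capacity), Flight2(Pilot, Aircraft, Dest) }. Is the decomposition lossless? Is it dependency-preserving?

Lossless test: (Aircraft, Dest)⁺ = {Pilot, Aircraft, Dest, Capacity}, which contains all of one fragment — lossless.
Dependency preservation: Pilot, Dest → Capacity; Pilot → Dest, Capacity are not contained in any single fragment, but the restricted closure of each left-hand side across the fragments still reaches the right-hand side; the remaining FDs each lie inside some fragment. All dependencies are preserved.

lossless and dependency-preserving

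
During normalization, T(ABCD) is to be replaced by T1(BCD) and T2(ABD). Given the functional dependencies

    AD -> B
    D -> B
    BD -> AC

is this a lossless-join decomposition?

Common attributes: T1 ∩ T2 = {BD}.
Closure of {BD}: BD → AC applies, adding AC. So (BD)⁺ = {ABCD}.
This closure contains every attribute of T1, so T1 ∩ T2 → T1. The join is lossless.

Yes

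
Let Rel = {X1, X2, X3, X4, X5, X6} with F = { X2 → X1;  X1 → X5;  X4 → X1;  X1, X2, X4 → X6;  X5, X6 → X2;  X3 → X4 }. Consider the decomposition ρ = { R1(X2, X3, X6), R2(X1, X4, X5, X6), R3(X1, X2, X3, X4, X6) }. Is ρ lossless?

Chase test. Columns are X1, X2, X3, X4, X5, X6; row i has aⱼ where attribute j ∈ Ri, else bᵢⱼ.
Initial tableau (one row per fragment):
  row 1: b11 a2 a3 b14 b15 a6
  row 2: a1 b22 b23 a4 a5 a6
  row 3: a1 a2 a3 a4 b35 a6
Rows 1 and 3 agree on X2; apply X2→X1 and equate their X1 entries.
Rows 1 and 2 agree on X1; apply X1→X5 and equate their X5 entries.
Rows 1 and 3 agree on X1; apply X1→X5 and equate their X5 entries.
Rows 1 and 2 agree on X5, X6; apply X5, X6→X2 and equate their X2 entries.
Rows 1 and 3 agree on X3; apply X3→X4 and equate their X4 entries.
Row 1 is now all distinguished symbols — the join is lossless.

Yes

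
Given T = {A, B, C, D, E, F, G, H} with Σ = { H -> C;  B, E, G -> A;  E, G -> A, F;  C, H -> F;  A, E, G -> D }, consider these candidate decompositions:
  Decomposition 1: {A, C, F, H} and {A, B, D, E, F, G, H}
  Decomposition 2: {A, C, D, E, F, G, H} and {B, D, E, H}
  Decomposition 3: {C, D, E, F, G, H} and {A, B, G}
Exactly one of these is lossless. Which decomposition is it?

Decomposition 1: common = {A, F, H}, closure = {A, C, F, H} → lossless.
Decomposition 2: common = {D, E, H}, closure = {C, D, E, F, H} → lossy.
Decomposition 3: common = {G}, closure = {G} → lossy.

Decomposition 1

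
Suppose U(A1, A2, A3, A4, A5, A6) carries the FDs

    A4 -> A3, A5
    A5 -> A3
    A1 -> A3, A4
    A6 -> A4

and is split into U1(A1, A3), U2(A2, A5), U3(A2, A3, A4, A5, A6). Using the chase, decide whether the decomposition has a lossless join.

Chase test. Columns are A1, A2, A3, A4, A5, A6; row i has aⱼ where attribute j ∈ Ui, else bᵢⱼ.
Initial tableau (one row per fragment):
  row 1: a1 b12 a3 b14 b15 b16
  row 2: b21 a2 b23 b24 a5 b26
  row 3: b31 a2 a3 a4 a5 a6
Rows 2 and 3 agree on A5; apply A5→A3 and equate their A3 entries.
No row becomes fully distinguished — the join is lossy.

No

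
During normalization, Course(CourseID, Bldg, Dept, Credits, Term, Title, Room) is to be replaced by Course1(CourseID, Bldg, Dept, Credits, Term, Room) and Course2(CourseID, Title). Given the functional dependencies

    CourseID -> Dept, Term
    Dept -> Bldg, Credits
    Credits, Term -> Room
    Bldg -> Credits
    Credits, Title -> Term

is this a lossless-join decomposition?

Common attributes: Course1 ∩ Course2 = {CourseID}.
Closure of {CourseID}: CourseID → Dept, Term applies, adding Dept, Term; Dept → Bldg, Credits applies, adding Bldg, Credits; Credits, Term → Room applies, adding Room. So (CourseID)⁺ = {CourseID, Bldg, Dept, Credits, Term, Room}.
This closure contains every attribute of Course1, so Course1 ∩ Course2 → Course1. The join is lossless.

Yes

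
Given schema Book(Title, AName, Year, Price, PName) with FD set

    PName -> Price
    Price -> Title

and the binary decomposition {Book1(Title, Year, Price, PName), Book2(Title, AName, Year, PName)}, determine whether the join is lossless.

Common attributes: Book1 ∩ Book2 = {Title, Year, PName}.
Closure of {Title, Year, PName}: PName → Price applies, adding Price. So (Title, Year, PName)⁺ = {Title, Year, Price, PName}.
This closure contains every attribute of Book1, so Book1 ∩ Book2 → Book1. The join is lossless.

Yes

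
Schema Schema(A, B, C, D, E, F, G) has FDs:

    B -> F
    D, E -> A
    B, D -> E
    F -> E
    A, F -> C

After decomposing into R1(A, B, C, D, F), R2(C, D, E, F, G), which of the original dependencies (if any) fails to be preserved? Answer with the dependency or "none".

Check D, E → A: no single fragment contains all of {A, D, E}, and the restricted closure of {D, E} across the fragments never reaches {A}.
B → F is preserved.
B, D → E is preserved.
F → E is preserved.
A, F → C is preserved.

D, E -> A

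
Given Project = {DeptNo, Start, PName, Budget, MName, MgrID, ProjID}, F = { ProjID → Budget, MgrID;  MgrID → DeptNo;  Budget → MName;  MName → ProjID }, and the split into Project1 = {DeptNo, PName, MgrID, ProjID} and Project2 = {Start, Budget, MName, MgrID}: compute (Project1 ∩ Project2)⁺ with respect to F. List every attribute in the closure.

Project1 ∩ Project2 = {MgrID}.
MgrID → DeptNo applies, adding DeptNo
Closure: {DeptNo, MgrID}.

DeptNo, MgrID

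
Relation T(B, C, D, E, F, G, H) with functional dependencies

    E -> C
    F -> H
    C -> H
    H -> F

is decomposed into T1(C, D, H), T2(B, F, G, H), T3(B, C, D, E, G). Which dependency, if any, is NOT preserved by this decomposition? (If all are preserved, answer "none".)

none

E → C lies within T3.
F → H lies within T2.
C → H lies within T1.
H → F lies within T2.
Every dependency is enforceable on the fragments, so the decomposition is dependency-preserving.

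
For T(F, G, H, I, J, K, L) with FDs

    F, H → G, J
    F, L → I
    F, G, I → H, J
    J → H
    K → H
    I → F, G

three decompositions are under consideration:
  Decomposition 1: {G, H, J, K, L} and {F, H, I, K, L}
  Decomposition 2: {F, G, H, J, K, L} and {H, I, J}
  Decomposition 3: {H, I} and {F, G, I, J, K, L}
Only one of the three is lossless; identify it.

Decomposition 1: common = {H, K, L}, closure = {H, K, L} → lossy.
Decomposition 2: common = {H, J}, closure = {H, J} → lossy.
Decomposition 3: common = {I}, closure = {F, G, H, I, J} → lossless.

Decomposition 3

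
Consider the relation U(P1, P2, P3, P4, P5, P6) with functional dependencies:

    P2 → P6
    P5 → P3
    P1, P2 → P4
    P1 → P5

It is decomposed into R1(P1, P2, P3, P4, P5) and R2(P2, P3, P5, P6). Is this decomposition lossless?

Common attributes: R1 ∩ R2 = {P2, P3, P5}.
Closure of {P2, P3, P5}: P2 → P6 applies, adding P6. So (P2, P3, P5)⁺ = {P2, P3, P5, P6}.
This closure contains every attribute of R2, so R1 ∩ R2 → R2. The join is lossless.

Yes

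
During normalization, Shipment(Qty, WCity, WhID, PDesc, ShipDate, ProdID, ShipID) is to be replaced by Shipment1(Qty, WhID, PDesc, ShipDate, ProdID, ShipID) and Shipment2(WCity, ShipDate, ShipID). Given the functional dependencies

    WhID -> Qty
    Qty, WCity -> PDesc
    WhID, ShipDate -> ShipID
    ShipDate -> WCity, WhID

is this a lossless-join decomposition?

Common attributes: Shipment1 ∩ Shipment2 = {ShipDate, ShipID}.
Closure of {ShipDate, ShipID}: ShipDate → WCity, WhID applies, adding WCity, WhID; WhID → Qty applies, adding Qty; Qty, WCity → PDesc applies, adding PDesc. So (ShipDate, ShipID)⁺ = {Qty, WCity, WhID, PDesc, ShipDate, ShipID}.
This closure contains every attribute of Shipment2, so Shipment1 ∩ Shipment2 → Shipment2. The join is lossless.

Yes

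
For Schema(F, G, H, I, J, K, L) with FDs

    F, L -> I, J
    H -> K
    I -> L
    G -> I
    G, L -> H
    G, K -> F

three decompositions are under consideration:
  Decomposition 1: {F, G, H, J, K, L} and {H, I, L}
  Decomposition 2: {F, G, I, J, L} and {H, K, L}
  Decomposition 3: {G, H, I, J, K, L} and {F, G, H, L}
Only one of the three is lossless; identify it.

Decomposition 1: common = {H, L}, closure = {H, K, L} → lossy.
Decomposition 2: common = {L}, closure = {L} → lossy.
Decomposition 3: common = {G, H, L}, closure = {F, G, H, I, J, K, L} → lossless.

Decomposition 3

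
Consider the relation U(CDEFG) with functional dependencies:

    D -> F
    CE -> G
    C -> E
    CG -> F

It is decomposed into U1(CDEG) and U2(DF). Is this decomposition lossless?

Common attributes: U1 ∩ U2 = {D}.
Closure of {D}: D → F applies, adding F. So (D)⁺ = {DF}.
This closure contains every attribute of U2, so U1 ∩ U2 → U2. The join is lossless.

Yes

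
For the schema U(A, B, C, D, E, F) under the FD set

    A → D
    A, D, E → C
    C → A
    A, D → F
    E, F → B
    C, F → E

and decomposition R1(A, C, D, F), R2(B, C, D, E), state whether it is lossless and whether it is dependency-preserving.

lossless but not dependency-preserving

Lossless test: (C, D)⁺ = {A, B, C, D, E, F}, which contains all of one fragment — lossless.
Dependency preservation: the restricted closure of {A, D, E} across the fragments never reaches {C}, so A, D, E → C cannot be enforced without a join — not preserved.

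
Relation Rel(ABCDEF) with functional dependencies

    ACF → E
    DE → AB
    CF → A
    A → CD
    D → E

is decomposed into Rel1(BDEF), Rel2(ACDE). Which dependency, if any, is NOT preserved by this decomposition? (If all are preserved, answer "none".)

Check CF → A: no single fragment contains all of {ACF}, and the restricted closure of {CF} across the fragments never reaches {A}.
ACF → E is preserved.
DE → AB is preserved.
A → CD is preserved.
D → E is preserved.

CF → A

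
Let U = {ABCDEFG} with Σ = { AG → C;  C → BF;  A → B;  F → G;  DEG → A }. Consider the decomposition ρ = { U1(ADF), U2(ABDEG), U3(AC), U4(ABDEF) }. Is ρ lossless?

No

Chase test. Columns are ABCDEFG; row i has aⱼ where attribute j ∈ Ui, else bᵢⱼ.
Initial tableau (one row per fragment):
  row 1: a1 b12 b13 a4 b15 a6 b17
  row 2: a1 a2 b23 a4 a5 b26 a7
  row 3: a1 b32 a3 b34 b35 b36 b37
  row 4: a1 a2 b43 a4 a5 a6 b47
Rows 1 and 2 agree on A; apply A→B and equate their B entries.
Rows 1 and 3 agree on A; apply A→B and equate their B entries.
Rows 1 and 4 agree on F; apply F→G and equate their G entries.
Rows 1 and 4 agree on AG; apply AG→C and equate their C entries.
No row becomes fully distinguished — the join is lossy.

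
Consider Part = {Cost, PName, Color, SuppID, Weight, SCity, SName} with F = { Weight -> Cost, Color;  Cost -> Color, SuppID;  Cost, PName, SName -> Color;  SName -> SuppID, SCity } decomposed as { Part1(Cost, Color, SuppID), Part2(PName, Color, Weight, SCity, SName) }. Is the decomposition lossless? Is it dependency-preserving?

Lossless test: (Color)⁺ = {Color}, which is a superkey of neither fragment — lossy.
Dependency preservation: the restricted closure of {Weight} across the fragments never reaches {Cost, Color}, so Weight → Cost, Color cannot be enforced without a join — not preserved.

lossy and not dependency-preserving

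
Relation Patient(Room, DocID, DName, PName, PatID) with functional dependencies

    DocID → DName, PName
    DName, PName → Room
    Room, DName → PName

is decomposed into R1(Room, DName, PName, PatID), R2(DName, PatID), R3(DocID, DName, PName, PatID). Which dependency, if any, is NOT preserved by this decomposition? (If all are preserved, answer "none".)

none

DocID → DName, PName lies within R3.
DName, PName → Room lies within R1.
Room, DName → PName lies within R1.
Every dependency is enforceable on the fragments, so the decomposition is dependency-preserving.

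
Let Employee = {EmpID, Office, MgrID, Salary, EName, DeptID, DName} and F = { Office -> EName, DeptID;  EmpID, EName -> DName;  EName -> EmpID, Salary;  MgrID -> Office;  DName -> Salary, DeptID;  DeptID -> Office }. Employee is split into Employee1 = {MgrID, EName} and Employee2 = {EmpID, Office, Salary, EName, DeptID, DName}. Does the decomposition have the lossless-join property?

Common attributes: Employee1 ∩ Employee2 = {EName}.
Closure of {EName}: EName → EmpID, Salary applies, adding EmpID, Salary; EmpID, EName → DName applies, adding DName; DName → Salary, DeptID applies, adding DeptID; DeptID → Office applies, adding Office. So (EName)⁺ = {EmpID, Office, Salary, EName, DeptID, DName}.
This closure contains every attribute of Employee2, so Employee1 ∩ Employee2 → Employee2. The join is lossless.

Yes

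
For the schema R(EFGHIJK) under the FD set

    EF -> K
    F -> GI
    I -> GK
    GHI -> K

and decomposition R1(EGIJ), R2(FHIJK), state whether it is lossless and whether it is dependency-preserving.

Lossless test: (IJ)⁺ = {GIJK}, which is a superkey of neither fragment — lossy.
Dependency preservation: EF → K; F → GI; I → GK; GHI → K are not contained in any single fragment, but the restricted closure of each left-hand side across the fragments still reaches the right-hand side; the remaining FDs each lie inside some fragment. All dependencies are preserved.

lossy but dependency-preserving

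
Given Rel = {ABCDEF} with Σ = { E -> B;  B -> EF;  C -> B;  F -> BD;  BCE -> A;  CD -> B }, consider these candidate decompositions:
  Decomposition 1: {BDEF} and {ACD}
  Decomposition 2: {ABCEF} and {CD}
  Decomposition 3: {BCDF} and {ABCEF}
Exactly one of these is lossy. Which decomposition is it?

Decomposition 1: common = {D}, closure = {D} → lossy.
Decomposition 2: common = {C}, closure = {ABCDEF} → lossless.
Decomposition 3: common = {BCF}, closure = {ABCDEF} → lossless.

Decomposition 1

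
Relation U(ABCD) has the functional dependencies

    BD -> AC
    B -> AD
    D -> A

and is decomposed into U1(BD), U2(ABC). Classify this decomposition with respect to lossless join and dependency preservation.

lossless but not dependency-preserving

Lossless test: (B)⁺ = {ABCD}, which contains all of one fragment — lossless.
Dependency preservation: the restricted closure of {D} across the fragments never reaches {A}, so D → A cannot be enforced without a join — not preserved.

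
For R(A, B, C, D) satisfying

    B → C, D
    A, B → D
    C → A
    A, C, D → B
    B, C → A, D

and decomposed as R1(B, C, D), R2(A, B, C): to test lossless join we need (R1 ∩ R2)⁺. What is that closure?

R1 ∩ R2 = {B, C}.
B → C, D applies, adding D
C → A applies, adding A
Closure: {A, B, C, D}.

A, B, C, D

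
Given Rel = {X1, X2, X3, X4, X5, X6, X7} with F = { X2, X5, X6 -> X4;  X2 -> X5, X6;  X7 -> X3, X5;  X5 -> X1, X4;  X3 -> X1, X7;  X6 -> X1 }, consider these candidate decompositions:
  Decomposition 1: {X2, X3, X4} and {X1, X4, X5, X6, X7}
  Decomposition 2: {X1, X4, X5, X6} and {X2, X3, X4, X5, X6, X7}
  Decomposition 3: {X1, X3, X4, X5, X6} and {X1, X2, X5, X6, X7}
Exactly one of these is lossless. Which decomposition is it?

Decomposition 2

Decomposition 1: common = {X4}, closure = {X4} → lossy.
Decomposition 2: common = {X4, X5, X6}, closure = {X1, X4, X5, X6} → lossless.
Decomposition 3: common = {X1, X5, X6}, closure = {X1, X4, X5, X6} → lossy.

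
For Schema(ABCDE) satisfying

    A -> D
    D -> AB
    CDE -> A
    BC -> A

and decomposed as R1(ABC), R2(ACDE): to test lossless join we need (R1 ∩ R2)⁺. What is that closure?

ABCD

R1 ∩ R2 = {AC}.
A → D applies, adding D
D → AB applies, adding B
Closure: {ABCD}.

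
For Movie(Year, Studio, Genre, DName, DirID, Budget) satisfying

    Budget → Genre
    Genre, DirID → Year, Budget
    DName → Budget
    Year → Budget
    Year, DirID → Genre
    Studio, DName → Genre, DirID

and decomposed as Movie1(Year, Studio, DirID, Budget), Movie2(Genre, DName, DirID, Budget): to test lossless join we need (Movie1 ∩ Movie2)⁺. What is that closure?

Year, Genre, DirID, Budget

Movie1 ∩ Movie2 = {DirID, Budget}.
Budget → Genre applies, adding Genre
Genre, DirID → Year, Budget applies, adding Year
Closure: {Year, Genre, DirID, Budget}.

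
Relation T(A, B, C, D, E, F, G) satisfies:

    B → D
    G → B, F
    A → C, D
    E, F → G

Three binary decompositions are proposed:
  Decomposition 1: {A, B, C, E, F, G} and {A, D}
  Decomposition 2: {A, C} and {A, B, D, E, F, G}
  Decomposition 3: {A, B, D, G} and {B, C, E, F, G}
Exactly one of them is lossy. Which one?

Decomposition 3

Decomposition 1: common = {A}, closure = {A, C, D} → lossless.
Decomposition 2: common = {A}, closure = {A, C, D} → lossless.
Decomposition 3: common = {B, G}, closure = {B, D, F, G} → lossy.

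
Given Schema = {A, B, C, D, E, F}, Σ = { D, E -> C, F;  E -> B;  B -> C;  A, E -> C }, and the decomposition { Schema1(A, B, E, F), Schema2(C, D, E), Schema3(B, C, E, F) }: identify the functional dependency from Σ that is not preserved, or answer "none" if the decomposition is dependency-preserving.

Check D, E → C, F: no single fragment contains all of {C, D, E, F}, and the restricted closure of {D, E} across the fragments never reaches {C, F}.
E → B is preserved.
B → C is preserved.
A, E → C is preserved.

D, E -> C, F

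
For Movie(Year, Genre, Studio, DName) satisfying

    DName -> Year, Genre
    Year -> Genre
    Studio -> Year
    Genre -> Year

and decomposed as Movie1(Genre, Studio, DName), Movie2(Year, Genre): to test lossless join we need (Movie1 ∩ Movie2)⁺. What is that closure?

Movie1 ∩ Movie2 = {Genre}.
Genre → Year applies, adding Year
Closure: {Year, Genre}.

Year, Genre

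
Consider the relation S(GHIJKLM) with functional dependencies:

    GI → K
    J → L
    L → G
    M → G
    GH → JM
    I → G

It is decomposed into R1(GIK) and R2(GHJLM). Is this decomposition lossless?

No

Common attributes: R1 ∩ R2 = {G}.
No dependency enlarges {G}, so (G)⁺ = {G}.
The closure contains neither all of R1 = {GIK} nor all of R2 = {GHJLM}, so the common attributes are not a superkey of either fragment. The join is lossy.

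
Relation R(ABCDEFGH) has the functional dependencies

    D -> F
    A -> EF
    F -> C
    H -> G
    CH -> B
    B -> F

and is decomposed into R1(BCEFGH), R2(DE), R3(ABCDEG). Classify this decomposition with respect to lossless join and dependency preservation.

Lossless test (chase): Rows 2 and 3 agree on D; apply D→F and equate their F entries. Rows 2 and 3 agree on F; apply F→C and equate their C entries. Rows 1 and 3 agree on B; apply B→F and equate their F entries. No row becomes fully distinguished — the join is lossy.
Dependency preservation: the restricted closure of {D} across the fragments never reaches {F}, so D → F cannot be enforced without a join — not preserved.

lossy and not dependency-preserving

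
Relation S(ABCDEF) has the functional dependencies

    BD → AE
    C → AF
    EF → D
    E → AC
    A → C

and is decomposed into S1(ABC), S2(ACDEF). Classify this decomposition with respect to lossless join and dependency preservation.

Lossless test: (AC)⁺ = {ACF}, which is a superkey of neither fragment — lossy.
Dependency preservation: the restricted closure of {BD} across the fragments never reaches {AE}, so BD → AE cannot be enforced without a join — not preserved.

lossy and not dependency-preserving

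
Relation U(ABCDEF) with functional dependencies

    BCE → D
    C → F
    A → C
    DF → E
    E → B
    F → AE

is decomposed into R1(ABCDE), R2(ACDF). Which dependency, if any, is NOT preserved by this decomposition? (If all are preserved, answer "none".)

BCE → D lies within R1.
C → F lies within R2.
A → C lies within R1.
DF → E: restricted closure across fragments reaches E.
E → B lies within R1.
F → AE: restricted closure across fragments reaches AE.
Every dependency is enforceable on the fragments, so the decomposition is dependency-preserving.

none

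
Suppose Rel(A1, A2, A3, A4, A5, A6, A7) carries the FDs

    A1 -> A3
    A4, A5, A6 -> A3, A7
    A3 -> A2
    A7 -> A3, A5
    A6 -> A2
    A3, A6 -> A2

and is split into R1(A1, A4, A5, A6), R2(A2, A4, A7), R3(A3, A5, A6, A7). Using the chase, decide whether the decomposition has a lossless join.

Chase test. Columns are A1, A2, A3, A4, A5, A6, A7; row i has aⱼ where attribute j ∈ Ri, else bᵢⱼ.
Initial tableau (one row per fragment):
  row 1: a1 b12 b13 a4 a5 a6 b17
  row 2: b21 a2 b23 a4 b25 b26 a7
  row 3: b31 b32 a3 b34 a5 a6 a7
Rows 2 and 3 agree on A7; apply A7→A3, A5 and equate their A3, A5 entries.
Rows 1 and 3 agree on A6; apply A6→A2 and equate their A2 entries.
Rows 2 and 3 agree on A3; apply A3→A2 and equate their A2 entries.
No row becomes fully distinguished — the join is lossy.

No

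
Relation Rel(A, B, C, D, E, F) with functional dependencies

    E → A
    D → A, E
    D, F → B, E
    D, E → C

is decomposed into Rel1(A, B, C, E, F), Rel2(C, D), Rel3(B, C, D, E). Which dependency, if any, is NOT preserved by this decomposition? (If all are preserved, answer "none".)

Check D, F → B, E: no single fragment contains all of {B, D, E, F}, and the restricted closure of {D, F} across the fragments never reaches {B, E}.
E → A is preserved.
D → A, E is preserved.
D, E → C is preserved.

D, F → B, E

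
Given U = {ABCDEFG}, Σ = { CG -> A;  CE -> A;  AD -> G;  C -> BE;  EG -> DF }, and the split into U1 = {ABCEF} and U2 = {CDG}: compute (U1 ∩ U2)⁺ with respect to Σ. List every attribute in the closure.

ABCE

U1 ∩ U2 = {C}.
C → BE applies, adding BE
CE → A applies, adding A
Closure: {ABCE}.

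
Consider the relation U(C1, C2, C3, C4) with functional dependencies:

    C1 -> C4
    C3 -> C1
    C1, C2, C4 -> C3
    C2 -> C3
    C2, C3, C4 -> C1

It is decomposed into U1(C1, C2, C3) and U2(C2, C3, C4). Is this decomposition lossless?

Common attributes: U1 ∩ U2 = {C2, C3}.
Closure of {C2, C3}: C3 → C1 applies, adding C1; C1 → C4 applies, adding C4. So (C2, C3)⁺ = {C1, C2, C3, C4}.
This closure contains every attribute of U1, so U1 ∩ U2 → U1. The join is lossless.

Yes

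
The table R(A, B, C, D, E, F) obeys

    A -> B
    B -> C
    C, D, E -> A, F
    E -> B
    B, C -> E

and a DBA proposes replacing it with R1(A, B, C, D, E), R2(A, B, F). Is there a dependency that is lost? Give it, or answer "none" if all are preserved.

C, D, E -> A, F

Check C, D, E → A, F: no single fragment contains all of {A, C, D, E, F}, and the restricted closure of {C, D, E} across the fragments never reaches {A, F}.
A → B is preserved.
B → C is preserved.
E → B is preserved.
B, C → E is preserved.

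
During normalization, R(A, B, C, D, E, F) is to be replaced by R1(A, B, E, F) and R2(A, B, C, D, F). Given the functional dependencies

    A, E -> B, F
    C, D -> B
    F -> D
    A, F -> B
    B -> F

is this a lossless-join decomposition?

No

Common attributes: R1 ∩ R2 = {A, B, F}.
Closure of {A, B, F}: F → D applies, adding D. So (A, B, F)⁺ = {A, B, D, F}.
The closure contains neither all of R1 = {A, B, E, F} nor all of R2 = {A, B, C, D, F}, so the common attributes are not a superkey of either fragment. The join is lossy.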